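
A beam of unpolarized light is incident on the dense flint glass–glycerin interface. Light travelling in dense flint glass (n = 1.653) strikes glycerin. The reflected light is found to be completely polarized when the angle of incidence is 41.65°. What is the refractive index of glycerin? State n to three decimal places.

n ≈ 1.470

At Brewster's angle, tan θ_B = n₂/n₁ with n₁ on the incident side (dense flint glass) and n₂ on the transmitted side (glycerin).
n₂ = n₁ tan θ_B = 1.653 × tan 41.65° = 1.470.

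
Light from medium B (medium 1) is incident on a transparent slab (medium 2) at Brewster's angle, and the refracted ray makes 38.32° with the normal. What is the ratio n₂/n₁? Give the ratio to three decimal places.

θ_B + θ_t = 90°, so θ_B = 90° − 38.32° = 51.68°.
tan θ_B = n₂/n₁, so n₂/n₁ = tan 51.68° = 1.265.

n₂/n₁ ≈ 1.265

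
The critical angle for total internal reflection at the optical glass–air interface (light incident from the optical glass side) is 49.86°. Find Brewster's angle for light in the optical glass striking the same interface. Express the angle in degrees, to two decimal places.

θ_B ≈ 37.40°

sin θ_c = n₂/n₁, so n₂/n₁ = sin 49.86° = 0.7645.
Brewster: tan θ_B = n₂/n₁ = 0.7645.
θ_B = arctan(0.7645) = 37.40°.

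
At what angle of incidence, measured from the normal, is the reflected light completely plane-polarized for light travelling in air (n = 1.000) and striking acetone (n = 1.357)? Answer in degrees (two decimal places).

θ_B ≈ 53.61°

At Brewster's angle the reflected and refracted rays are perpendicular, which with Snell's law gives tan θ_B = n₂/n₁.
tan θ_B = n₂/n₁ = 1.357/1.000 = 1.3570. Taking the arctangent, θ_B = 53.61°.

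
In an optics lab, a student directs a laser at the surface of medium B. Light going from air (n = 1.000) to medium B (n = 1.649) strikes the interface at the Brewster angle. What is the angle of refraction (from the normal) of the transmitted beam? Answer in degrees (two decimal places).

θ_t ≈ 31.23°

θ_B = arctan(n₂/n₁) = arctan(1.649/1.000) = 58.77°.
At Brewster's angle the reflected and refracted rays are perpendicular, so θ_t = 90° − θ_B = 90° − 58.77° = 31.23°.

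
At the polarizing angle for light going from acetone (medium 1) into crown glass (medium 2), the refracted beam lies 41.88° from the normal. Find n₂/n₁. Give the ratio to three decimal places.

n₂/n₁ ≈ 1.115

θ_B + θ_t = 90°, so θ_B = 90° − 41.88° = 48.12°.
tan θ_B = n₂/n₁, so n₂/n₁ = tan 48.12° = 1.115.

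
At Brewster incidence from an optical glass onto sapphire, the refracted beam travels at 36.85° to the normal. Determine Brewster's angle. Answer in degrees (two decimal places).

θ_B ≈ 53.15°

Brewster's condition makes the reflected and refracted beams perpendicular: θ_B + θ_t = 90°.
So θ_B = 90° − θ_t = 90° − 36.85° = 53.15°.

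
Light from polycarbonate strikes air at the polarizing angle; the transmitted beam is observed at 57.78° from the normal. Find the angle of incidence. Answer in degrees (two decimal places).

Brewster's condition makes the reflected and refracted beams perpendicular: θ_B + θ_t = 90°.
So θ_B = 90° − θ_t = 90° − 57.78° = 32.22°.

θ_B ≈ 32.22°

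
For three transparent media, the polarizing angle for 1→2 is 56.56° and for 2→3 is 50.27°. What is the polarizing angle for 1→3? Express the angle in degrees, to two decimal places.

θ_B ≈ 61.24°

tan θ_B(1→2) = n₂/n₁ = tan 56.56° = 1.5143.
tan θ_B(2→3) = n₃/n₂ = tan 50.27° = 1.2032.
n₃/n₁ = 1.8220. Then tan θ_B(1→3) = n₃/n₁, so θ_B(1→3) = arctan(1.8220) = 61.24°.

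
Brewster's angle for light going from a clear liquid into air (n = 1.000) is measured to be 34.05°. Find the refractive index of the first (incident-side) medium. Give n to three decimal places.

n ≈ 1.480

Full polarization of the reflected beam means tan θ_B = n₂/n₁, where n₁ is the incident medium (a clear liquid).
n₁ = n₂ / tan θ_B = 1.000 / tan 34.05° = 1.480.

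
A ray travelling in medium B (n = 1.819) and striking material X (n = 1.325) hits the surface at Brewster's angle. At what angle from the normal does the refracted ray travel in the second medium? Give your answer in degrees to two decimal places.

First find Brewster's angle: tan θ_B = 1.325/1.819 = 0.7284, giving θ_B = 36.07°.
At Brewster's angle the reflected and refracted rays are perpendicular, so θ_t = 90° − θ_B = 90° − 36.07° = 53.93°.

θ_t ≈ 53.93°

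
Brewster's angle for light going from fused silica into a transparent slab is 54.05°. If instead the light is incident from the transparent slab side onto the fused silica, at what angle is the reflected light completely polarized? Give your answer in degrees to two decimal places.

Reversing the direction swaps n₁ and n₂, so tan θ_B' = 1/tan θ_B and θ_B' = 90° − θ_B.
Hence θ_B' = 90° − 54.05° = 35.95°.

θ_B' ≈ 35.95°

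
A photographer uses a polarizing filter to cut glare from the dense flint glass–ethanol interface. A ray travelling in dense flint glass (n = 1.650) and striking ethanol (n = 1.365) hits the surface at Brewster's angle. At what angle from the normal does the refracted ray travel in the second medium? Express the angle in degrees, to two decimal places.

θ_t ≈ 50.40°

tan θ_B = n₂/n₁ = 1.365/1.650 = 0.8273, so θ_B = 39.60°.
At Brewster's angle the reflected and refracted rays are perpendicular, so θ_t = 90° − θ_B = 90° − 39.60° = 50.40°.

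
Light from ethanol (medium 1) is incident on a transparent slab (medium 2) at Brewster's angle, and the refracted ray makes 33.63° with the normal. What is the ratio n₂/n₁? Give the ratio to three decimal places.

θ_B + θ_t = 90°, so θ_B = 90° − 33.63° = 56.37°.
tan θ_B = n₂/n₁, so n₂/n₁ = tan 56.37° = 1.503.

n₂/n₁ ≈ 1.503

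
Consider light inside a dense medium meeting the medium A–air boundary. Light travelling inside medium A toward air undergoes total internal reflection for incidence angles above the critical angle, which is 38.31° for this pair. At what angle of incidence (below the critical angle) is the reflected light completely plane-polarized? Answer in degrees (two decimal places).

θ_B ≈ 31.80°

At the critical angle sin θ_c = n₂/n₁, giving n₂/n₁ = sin 38.31° = 0.6199.
Then tan θ_B = n₂/n₁ = 0.6199, so θ_B = arctan 0.6199 = 31.80°.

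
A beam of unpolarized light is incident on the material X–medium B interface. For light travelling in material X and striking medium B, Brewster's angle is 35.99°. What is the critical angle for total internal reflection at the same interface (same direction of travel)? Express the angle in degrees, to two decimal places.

n₂/n₁ = tan 35.99° = 0.7263; the critical angle satisfies sin θ_c = n₂/n₁.
θ_c = arcsin(0.7263) = 46.58°.

θ_c ≈ 46.58°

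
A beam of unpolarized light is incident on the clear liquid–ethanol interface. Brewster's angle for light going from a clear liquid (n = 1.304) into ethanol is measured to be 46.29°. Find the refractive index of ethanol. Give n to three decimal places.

Brewster's law: tan θ_B = n₂/n₁ (light incident in a clear liquid, refracted into ethanol).
n₂ = n₁ tan θ_B = 1.304 × tan 46.29° = 1.364.

n ≈ 1.364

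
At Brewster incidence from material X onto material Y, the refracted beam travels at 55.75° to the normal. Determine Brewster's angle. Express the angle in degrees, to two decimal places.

At Brewster's angle the reflected and refracted rays are perpendicular, so θ_B + θ_t = 90°.
θ_B = 90° − 55.75° = 34.25°.

θ_B ≈ 34.25°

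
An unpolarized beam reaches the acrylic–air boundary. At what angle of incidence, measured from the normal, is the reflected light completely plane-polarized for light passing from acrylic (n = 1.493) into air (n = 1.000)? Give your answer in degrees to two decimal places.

At Brewster's angle the reflected and refracted rays are perpendicular, which with Snell's law gives tan θ_B = n₂/n₁.
Brewster's condition: tan θ_B = n₂/n₁ = 1.000/1.493 = 0.6698. Taking the arctangent, θ_B = 33.81°.

θ_B ≈ 33.81°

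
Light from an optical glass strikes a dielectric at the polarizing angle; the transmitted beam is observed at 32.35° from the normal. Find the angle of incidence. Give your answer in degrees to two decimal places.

At Brewster's angle the reflected and refracted rays are perpendicular, so θ_B + θ_t = 90°.
θ_B = 90° − 32.35° = 57.65°.

θ_B ≈ 57.65°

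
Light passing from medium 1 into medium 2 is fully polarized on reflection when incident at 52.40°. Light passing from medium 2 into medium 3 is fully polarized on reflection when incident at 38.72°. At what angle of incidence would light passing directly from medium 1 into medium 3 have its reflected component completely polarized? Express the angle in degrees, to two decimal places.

θ_B ≈ 46.15°

Each Brewster angle gives a ratio: n₂/n₁ = tan 52.40° = 1.2985, n₃/n₂ = tan 38.72° = 0.8017.
Multiplying, n₃/n₁ = 1.2985 × 0.8017 = 1.0411, and θ_B(1→3) = arctan 1.0411 = 46.15°.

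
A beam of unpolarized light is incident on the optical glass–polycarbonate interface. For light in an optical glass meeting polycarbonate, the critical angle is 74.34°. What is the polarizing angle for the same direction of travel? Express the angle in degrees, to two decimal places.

sin θ_c = n₂/n₁, so n₂/n₁ = sin 74.34° = 0.9629.
Brewster: tan θ_B = n₂/n₁ = 0.9629.
θ_B = arctan(0.9629) = 43.92°.

θ_B ≈ 43.92°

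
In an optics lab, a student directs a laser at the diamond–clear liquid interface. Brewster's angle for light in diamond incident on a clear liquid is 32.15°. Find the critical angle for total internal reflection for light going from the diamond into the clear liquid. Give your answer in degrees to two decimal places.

From Brewster, n₂/n₁ = tan θ_B = tan 32.15° = 0.6285.
Then sin θ_c = n₂/n₁ = 0.6285, so θ_c = arcsin 0.6285 = 38.94°.

θ_c ≈ 38.94°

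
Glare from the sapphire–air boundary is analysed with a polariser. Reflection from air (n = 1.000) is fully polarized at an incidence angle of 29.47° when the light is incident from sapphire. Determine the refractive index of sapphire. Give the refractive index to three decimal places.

n ≈ 1.770

At Brewster's angle, tan θ_B = n₂/n₁ with n₁ on the incident side (sapphire) and n₂ on the transmitted side (air).
n₁ = n₂ / tan θ_B = 1.000 / tan 29.47° = 1.770.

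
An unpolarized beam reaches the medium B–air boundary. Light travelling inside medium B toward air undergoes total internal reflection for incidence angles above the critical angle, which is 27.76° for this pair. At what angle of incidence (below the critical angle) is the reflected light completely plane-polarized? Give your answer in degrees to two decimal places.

θ_B ≈ 24.97°

n₂/n₁ = sin θ_c = sin 27.76° = 0.4658.
tan θ_B equals the same ratio, so θ_B = arctan(0.4658) = 24.97°.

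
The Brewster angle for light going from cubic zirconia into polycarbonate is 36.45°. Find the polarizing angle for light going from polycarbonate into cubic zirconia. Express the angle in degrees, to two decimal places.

θ_B' ≈ 53.55°

Reversing the direction swaps n₁ and n₂, so tan θ_B' = 1/tan θ_B and θ_B' = 90° − θ_B.
Hence θ_B' = 90° − 36.45° = 53.55°.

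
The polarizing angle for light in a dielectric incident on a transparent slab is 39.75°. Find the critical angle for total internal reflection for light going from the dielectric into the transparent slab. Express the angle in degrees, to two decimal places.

n₂/n₁ = tan 39.75° = 0.8317; the critical angle satisfies sin θ_c = n₂/n₁.
θ_c = arcsin(0.8317) = 56.27°.

θ_c ≈ 56.27°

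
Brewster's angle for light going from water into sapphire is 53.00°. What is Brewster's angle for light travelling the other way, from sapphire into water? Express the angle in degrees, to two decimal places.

The two Brewster angles are complementary: θ_B' = 90° − θ_B = 90° − 53.00° = 37.00°.

θ_B' ≈ 37.00°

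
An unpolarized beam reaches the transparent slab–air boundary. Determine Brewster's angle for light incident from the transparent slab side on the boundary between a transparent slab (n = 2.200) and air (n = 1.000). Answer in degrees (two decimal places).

Brewster's condition: tan θ_B = n₂/n₁ = 1.000/2.200 = 0.4545.
So θ_B = arctan 0.4545 = 24.44°.

θ_B ≈ 24.44°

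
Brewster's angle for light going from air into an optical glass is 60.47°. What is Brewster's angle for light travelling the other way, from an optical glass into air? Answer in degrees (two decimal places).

θ_B' ≈ 29.53°

tan θ_B' = n₁/n₂ = 1/tan θ_B, so θ_B' = 90° − θ_B.
θ_B' = 90° − 60.47° = 29.53°.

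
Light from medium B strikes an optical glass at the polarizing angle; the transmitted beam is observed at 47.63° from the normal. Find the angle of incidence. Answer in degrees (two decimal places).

Since the reflected and refracted rays are at right angles at the polarizing angle, θ_B + θ_t = 90°.
θ_B = 90° − 47.63° = 42.37°.

θ_B ≈ 42.37°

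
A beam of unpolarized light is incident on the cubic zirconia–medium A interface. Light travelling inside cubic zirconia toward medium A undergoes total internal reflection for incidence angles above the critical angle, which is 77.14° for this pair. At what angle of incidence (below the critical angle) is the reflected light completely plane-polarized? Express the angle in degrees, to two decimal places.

θ_B ≈ 44.27°

At the critical angle sin θ_c = n₂/n₁, giving n₂/n₁ = sin 77.14° = 0.9749.
Then tan θ_B = n₂/n₁ = 0.9749, so θ_B = arctan 0.9749 = 44.27°.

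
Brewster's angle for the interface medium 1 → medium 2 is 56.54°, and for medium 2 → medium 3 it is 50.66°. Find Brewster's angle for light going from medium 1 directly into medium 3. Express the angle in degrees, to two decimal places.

θ_B ≈ 61.56°

tan θ_B(1→2) = n₂/n₁ = tan 56.54° = 1.5131.
tan θ_B(2→3) = n₃/n₂ = tan 50.66° = 1.2200.
So n₃/n₁ = (n₂/n₁)(n₃/n₂) = 1.5131 × 1.2200 = 1.8461.
θ_B(1→3) = arctan(1.8461) = 61.56°.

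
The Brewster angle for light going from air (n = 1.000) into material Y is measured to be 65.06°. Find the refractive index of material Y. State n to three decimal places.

n ≈ 2.150

At the Brewster angle, tan θ_B = n₂/n₁ with n₁ on the incident side (air) and n₂ on the transmitted side (material Y).
n₂ = n₁ tan θ_B = 1.000 × tan 65.06° = 2.150.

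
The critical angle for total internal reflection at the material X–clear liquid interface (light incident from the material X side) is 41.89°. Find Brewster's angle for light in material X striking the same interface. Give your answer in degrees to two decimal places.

θ_B ≈ 33.73°

sin θ_c = n₂/n₁, so n₂/n₁ = sin 41.89° = 0.6677.
Brewster: tan θ_B = n₂/n₁ = 0.6677.
θ_B = arctan(0.6677) = 33.73°.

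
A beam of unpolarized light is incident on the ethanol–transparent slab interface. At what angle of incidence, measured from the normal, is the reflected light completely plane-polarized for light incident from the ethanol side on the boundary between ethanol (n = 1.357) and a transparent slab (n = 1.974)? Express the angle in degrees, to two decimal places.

θ_B ≈ 55.49°

Here n₂/n₁ = 1.974/1.357 = 1.4547, and Brewster's law gives tan θ_B = n₂/n₁.
So θ_B = arctan 1.4547 = 55.49°.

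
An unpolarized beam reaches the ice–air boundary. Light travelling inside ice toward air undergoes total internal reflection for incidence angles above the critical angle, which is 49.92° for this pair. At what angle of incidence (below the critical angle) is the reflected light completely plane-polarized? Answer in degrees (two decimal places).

θ_B ≈ 37.42°

sin θ_c = n₂/n₁, so n₂/n₁ = sin 49.92° = 0.7651.
Brewster: tan θ_B = n₂/n₁ = 0.7651.
θ_B = arctan(0.7651) = 37.42°.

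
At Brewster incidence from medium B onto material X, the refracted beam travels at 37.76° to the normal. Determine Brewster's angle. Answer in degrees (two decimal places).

θ_B ≈ 52.24°

Brewster's condition makes the reflected and refracted beams perpendicular: θ_B + θ_t = 90°.
θ_B = 90° − 37.76° = 52.24°.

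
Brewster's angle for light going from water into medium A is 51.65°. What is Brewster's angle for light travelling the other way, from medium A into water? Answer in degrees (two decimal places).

tan θ_B' = n₁/n₂ = 1/tan θ_B, so θ_B' = 90° − θ_B.
θ_B' = 90° − 51.65° = 38.35°.

θ_B' ≈ 38.35°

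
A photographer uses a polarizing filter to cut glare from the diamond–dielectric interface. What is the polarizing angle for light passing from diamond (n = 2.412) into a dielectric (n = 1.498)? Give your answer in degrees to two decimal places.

Here n₂/n₁ = 1.498/2.412 = 0.6211, and Brewster's law gives tan θ_B = n₂/n₁. Taking the arctangent, θ_B = 31.84°.

θ_B ≈ 31.84°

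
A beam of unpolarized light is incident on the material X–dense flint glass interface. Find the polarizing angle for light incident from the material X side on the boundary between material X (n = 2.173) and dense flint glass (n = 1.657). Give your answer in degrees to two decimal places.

Here n₂/n₁ = 1.657/2.173 = 0.7625, and Brewster's law gives tan θ_B = n₂/n₁.
θ_B = arctan(0.7625) = 37.33°.

θ_B ≈ 37.33°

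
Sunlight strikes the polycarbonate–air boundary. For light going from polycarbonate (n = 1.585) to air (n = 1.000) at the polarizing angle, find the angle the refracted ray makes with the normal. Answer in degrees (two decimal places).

θ_t ≈ 57.75°

tan θ_B = n₂/n₁ = 1.000/1.585 = 0.6309, so θ_B = 32.25°.
The refracted ray is perpendicular to the reflected ray, so θ_t = 90° − θ_B = 57.75°.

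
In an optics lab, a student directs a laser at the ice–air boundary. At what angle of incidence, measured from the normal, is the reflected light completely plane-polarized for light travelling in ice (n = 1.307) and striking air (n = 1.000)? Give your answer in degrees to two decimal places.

Brewster's condition: tan θ_B = n₂/n₁ = 1.000/1.307 = 0.7651. Taking the arctangent, θ_B = 37.42°.

θ_B ≈ 37.42°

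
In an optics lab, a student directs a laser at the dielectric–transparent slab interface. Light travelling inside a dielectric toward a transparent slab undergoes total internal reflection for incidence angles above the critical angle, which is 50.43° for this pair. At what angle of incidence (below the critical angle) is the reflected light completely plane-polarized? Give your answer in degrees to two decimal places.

sin θ_c = n₂/n₁, so n₂/n₁ = sin 50.43° = 0.7708.
Brewster: tan θ_B = n₂/n₁ = 0.7708.
θ_B = arctan(0.7708) = 37.63°.

θ_B ≈ 37.63°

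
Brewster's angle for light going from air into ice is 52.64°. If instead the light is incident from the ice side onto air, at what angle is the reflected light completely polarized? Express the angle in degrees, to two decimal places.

tan θ_B' = n₁/n₂ = 1/tan θ_B, so θ_B' = 90° − θ_B.
θ_B' = 90° − 52.64° = 37.36°.

θ_B' ≈ 37.36°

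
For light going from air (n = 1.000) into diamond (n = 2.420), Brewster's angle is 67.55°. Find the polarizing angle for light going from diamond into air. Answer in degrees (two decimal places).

tan θ_B' = n₁/n₂ = 1/tan θ_B, so θ_B' = 90° − θ_B.
θ_B' = 90° − 67.55° = 22.45°.

θ_B' ≈ 22.45°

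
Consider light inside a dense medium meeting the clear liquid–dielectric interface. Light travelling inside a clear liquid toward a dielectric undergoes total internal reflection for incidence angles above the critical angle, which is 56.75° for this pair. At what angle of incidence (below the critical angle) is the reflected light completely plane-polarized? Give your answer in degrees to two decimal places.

At the critical angle sin θ_c = n₂/n₁, giving n₂/n₁ = sin 56.75° = 0.8363.
Then tan θ_B = n₂/n₁ = 0.8363, so θ_B = arctan 0.8363 = 39.91°.

θ_B ≈ 39.91°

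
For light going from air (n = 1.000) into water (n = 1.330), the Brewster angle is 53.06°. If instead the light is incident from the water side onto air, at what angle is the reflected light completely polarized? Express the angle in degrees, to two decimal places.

The two Brewster angles are complementary: θ_B' = 90° − θ_B = 90° − 53.06° = 36.94°.

θ_B' ≈ 36.94°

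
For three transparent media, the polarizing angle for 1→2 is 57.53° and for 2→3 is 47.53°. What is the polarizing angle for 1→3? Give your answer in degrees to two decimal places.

tan θ_B(1→2) = n₂/n₁ = tan 57.53° = 1.5715.
tan θ_B(2→3) = n₃/n₂ = tan 47.53° = 1.0925.
Multiplying, n₃/n₁ = 1.5715 × 1.0925 = 1.7168, and θ_B(1→3) = arctan 1.7168 = 59.78°.

θ_B ≈ 59.78°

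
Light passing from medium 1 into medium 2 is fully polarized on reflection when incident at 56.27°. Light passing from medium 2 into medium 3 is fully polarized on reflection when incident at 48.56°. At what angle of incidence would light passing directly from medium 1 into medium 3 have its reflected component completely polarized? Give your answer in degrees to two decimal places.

n₂/n₁ = tan 56.27° = 1.4977 and n₃/n₂ = tan 48.56° = 1.1327.
So n₃/n₁ = (n₂/n₁)(n₃/n₂) = 1.4977 × 1.1327 = 1.6965.
θ_B(1→3) = arctan(1.6965) = 59.48°.

θ_B ≈ 59.48°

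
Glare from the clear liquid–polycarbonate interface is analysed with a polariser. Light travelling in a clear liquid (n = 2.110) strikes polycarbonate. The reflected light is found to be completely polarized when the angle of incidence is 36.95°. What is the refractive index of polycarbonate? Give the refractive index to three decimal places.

Full polarization of the reflected beam means tan θ_B = n₂/n₁, where n₁ is the incident medium (a clear liquid).
n₂ = n₁ tan θ_B = 2.110 × tan 36.95° = 1.587.

n ≈ 1.587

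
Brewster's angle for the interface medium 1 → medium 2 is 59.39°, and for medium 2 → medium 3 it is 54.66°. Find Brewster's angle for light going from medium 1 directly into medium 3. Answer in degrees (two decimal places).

tan θ_B(1→2) = n₂/n₁ = tan 59.39° = 1.6902.
tan θ_B(2→3) = n₃/n₂ = tan 54.66° = 1.4103.
n₃/n₁ = 2.3837. Then tan θ_B(1→3) = n₃/n₁, so θ_B(1→3) = arctan(2.3837) = 67.24°.

θ_B ≈ 67.24°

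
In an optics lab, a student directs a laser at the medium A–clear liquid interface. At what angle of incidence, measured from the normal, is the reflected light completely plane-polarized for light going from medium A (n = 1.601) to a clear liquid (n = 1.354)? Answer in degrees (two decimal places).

Here n₂/n₁ = 1.354/1.601 = 0.8457, and Brewster's law gives tan θ_B = n₂/n₁. Taking the arctangent, θ_B = 40.22°.

θ_B ≈ 40.22°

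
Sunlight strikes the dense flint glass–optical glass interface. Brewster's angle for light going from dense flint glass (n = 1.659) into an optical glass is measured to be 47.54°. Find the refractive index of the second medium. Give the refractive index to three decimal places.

At Brewster's angle, tan θ_B = n₂/n₁ with n₁ on the incident side (dense flint glass) and n₂ on the transmitted side (an optical glass).
n₂ = n₁ tan θ_B = 1.659 × tan 47.54° = 1.813.

n ≈ 1.813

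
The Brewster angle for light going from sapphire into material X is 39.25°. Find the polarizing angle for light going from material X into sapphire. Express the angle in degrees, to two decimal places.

θ_B' ≈ 50.75°

The two Brewster angles are complementary: θ_B' = 90° − θ_B = 90° − 39.25° = 50.75°.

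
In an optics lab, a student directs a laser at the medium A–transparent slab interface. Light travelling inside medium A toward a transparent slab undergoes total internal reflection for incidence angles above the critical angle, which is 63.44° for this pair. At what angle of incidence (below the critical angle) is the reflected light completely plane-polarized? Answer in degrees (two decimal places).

At the critical angle sin θ_c = n₂/n₁, giving n₂/n₁ = sin 63.44° = 0.8945.
Then tan θ_B = n₂/n₁ = 0.8945, so θ_B = arctan 0.8945 = 41.81°.

θ_B ≈ 41.81°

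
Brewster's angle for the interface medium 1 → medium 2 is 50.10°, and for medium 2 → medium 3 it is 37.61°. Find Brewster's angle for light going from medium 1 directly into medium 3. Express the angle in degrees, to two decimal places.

θ_B ≈ 42.66°

tan θ_B(1→2) = n₂/n₁ = tan 50.10° = 1.1960.
tan θ_B(2→3) = n₃/n₂ = tan 37.61° = 0.7704.
Multiplying, n₃/n₁ = 1.1960 × 0.7704 = 0.9214, and θ_B(1→3) = arctan 0.9214 = 42.66°.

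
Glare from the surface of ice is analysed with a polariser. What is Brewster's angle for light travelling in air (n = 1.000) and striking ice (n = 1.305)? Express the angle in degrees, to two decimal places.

θ_B ≈ 52.54°

The reflected p-component vanishes when tan θ_B = n₂/n₁.
tan θ_B = n₂/n₁ = 1.305/1.000 = 1.3050.
So θ_B = arctan 1.3050 = 52.54°.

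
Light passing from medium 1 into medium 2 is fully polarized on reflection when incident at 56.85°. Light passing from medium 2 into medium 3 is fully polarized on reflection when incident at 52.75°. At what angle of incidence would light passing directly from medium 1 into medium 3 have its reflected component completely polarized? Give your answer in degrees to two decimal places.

Each Brewster angle gives a ratio: n₂/n₁ = tan 56.85° = 1.5311, n₃/n₂ = tan 52.75° = 1.3151.
n₃/n₁ = 2.0135. Then tan θ_B(1→3) = n₃/n₁, so θ_B(1→3) = arctan(2.0135) = 63.59°.

θ_B ≈ 63.59°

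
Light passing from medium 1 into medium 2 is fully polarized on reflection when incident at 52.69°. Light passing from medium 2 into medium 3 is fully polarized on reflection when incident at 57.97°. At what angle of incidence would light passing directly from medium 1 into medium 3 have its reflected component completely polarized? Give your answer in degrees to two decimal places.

θ_B ≈ 64.51°

tan θ_B(1→2) = n₂/n₁ = tan 52.69° = 1.3122.
tan θ_B(2→3) = n₃/n₂ = tan 57.97° = 1.5985.
n₃/n₁ = 2.0975. Then tan θ_B(1→3) = n₃/n₁, so θ_B(1→3) = arctan(2.0975) = 64.51°.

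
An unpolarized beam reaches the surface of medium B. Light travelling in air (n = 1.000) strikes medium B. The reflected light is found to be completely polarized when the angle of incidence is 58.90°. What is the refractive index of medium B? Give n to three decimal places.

Brewster's law: tan θ_B = n₂/n₁ (light incident in air, refracted into medium B).
n₂ = n₁ tan θ_B = 1.000 × tan 58.90° = 1.658.

n ≈ 1.658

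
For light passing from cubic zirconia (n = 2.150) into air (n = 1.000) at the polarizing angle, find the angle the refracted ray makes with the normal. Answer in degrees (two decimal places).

θ_t ≈ 65.06°

θ_B = arctan(n₂/n₁) = arctan(1.000/2.150) = 24.94°.
At Brewster's angle the reflected and refracted rays are perpendicular, so θ_t = 90° − θ_B = 90° − 24.94° = 65.06°.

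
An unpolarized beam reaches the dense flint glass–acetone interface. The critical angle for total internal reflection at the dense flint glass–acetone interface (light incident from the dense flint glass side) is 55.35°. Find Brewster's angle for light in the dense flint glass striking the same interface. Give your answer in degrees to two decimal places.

θ_B ≈ 39.44°

n₂/n₁ = sin θ_c = sin 55.35° = 0.8226.
tan θ_B equals the same ratio, so θ_B = arctan(0.8226) = 39.44°.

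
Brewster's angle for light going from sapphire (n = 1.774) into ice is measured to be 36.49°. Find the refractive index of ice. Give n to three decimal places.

Full polarization of the reflected beam means tan θ_B = n₂/n₁, where n₁ is the incident medium (sapphire).
n₂ = n₁ tan θ_B = 1.774 × tan 36.49° = 1.312.

n ≈ 1.312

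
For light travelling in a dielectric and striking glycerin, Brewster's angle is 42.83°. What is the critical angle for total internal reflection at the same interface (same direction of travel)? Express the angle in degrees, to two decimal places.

From Brewster, n₂/n₁ = tan θ_B = tan 42.83° = 0.9270.
Then sin θ_c = n₂/n₁ = 0.9270, so θ_c = arcsin 0.9270 = 67.97°.

θ_c ≈ 67.97°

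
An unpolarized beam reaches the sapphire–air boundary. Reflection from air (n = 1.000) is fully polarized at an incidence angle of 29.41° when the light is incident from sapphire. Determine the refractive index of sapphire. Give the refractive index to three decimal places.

Full polarization of the reflected beam means tan θ_B = n₂/n₁, where n₁ is the incident medium (sapphire).
n₁ = n₂ / tan θ_B = 1.000 / tan 29.41° = 1.774.

n ≈ 1.774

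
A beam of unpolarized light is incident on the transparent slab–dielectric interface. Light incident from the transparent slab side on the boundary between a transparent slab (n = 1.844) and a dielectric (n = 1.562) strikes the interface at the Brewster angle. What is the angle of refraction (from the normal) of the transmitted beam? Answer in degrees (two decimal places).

θ_t ≈ 49.73°

First find Brewster's angle: tan θ_B = 1.562/1.844 = 0.8471, giving θ_B = 40.27°.
The refracted ray is perpendicular to the reflected ray, so θ_t = 90° − θ_B = 49.73°.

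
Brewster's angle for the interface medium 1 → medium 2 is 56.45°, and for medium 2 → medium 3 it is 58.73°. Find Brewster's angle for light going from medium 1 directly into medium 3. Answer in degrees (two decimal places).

n₂/n₁ = tan 56.45° = 1.5080 and n₃/n₂ = tan 58.73° = 1.6467.
So n₃/n₁ = (n₂/n₁)(n₃/n₂) = 1.5080 × 1.6467 = 2.4831.
θ_B(1→3) = arctan(2.4831) = 68.06°.

θ_B ≈ 68.06°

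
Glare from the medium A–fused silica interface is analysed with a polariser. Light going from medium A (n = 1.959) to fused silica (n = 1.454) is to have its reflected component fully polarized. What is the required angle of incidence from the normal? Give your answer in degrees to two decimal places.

θ_B ≈ 36.58°

tan θ_B = n₂/n₁ = 1.454/1.959 = 0.7422.
θ_B = arctan(0.7422) = 36.58°.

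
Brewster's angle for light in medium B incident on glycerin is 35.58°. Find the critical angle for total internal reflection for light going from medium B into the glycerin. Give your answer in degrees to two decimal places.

θ_c ≈ 45.68°

tan θ_B = n₂/n₁ = tan 35.58° = 0.7154.
Total internal reflection: sin θ_c = n₂/n₁ = 0.7154.
θ_c = arcsin(0.7154) = 45.68°.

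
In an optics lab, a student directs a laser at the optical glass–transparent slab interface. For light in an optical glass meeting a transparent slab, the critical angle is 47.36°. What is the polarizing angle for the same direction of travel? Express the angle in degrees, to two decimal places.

n₂/n₁ = sin θ_c = sin 47.36° = 0.7356.
tan θ_B equals the same ratio, so θ_B = arctan(0.7356) = 36.34°.

θ_B ≈ 36.34°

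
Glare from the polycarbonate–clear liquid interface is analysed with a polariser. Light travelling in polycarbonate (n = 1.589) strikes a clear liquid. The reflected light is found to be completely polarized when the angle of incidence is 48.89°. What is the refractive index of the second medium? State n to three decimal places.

n ≈ 1.821

Brewster's law: tan θ_B = n₂/n₁ (light incident in polycarbonate, refracted into a clear liquid).
n₂ = n₁ tan θ_B = 1.589 × tan 48.89° = 1.821.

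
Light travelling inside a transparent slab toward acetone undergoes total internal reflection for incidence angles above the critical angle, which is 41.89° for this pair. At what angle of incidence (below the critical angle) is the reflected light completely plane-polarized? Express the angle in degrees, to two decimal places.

sin θ_c = n₂/n₁, so n₂/n₁ = sin 41.89° = 0.6677.
Brewster: tan θ_B = n₂/n₁ = 0.6677.
θ_B = arctan(0.6677) = 33.73°.

θ_B ≈ 33.73°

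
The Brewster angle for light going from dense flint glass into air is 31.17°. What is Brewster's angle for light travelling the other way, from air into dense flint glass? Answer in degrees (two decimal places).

Reversing the direction swaps n₁ and n₂, so tan θ_B' = 1/tan θ_B and θ_B' = 90° − θ_B.
Hence θ_B' = 90° − 31.17° = 58.83°.

θ_B' ≈ 58.83°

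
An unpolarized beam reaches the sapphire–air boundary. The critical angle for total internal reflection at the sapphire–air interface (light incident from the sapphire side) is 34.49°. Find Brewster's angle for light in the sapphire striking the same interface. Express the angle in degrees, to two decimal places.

θ_B ≈ 29.52°

n₂/n₁ = sin θ_c = sin 34.49° = 0.5663.
tan θ_B equals the same ratio, so θ_B = arctan(0.5663) = 29.52°.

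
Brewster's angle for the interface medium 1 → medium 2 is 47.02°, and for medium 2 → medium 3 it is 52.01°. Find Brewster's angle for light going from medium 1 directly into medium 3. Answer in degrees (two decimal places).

n₂/n₁ = tan 47.02° = 1.0731 and n₃/n₂ = tan 52.01° = 1.2804.
So n₃/n₁ = (n₂/n₁)(n₃/n₂) = 1.0731 × 1.2804 = 1.3740.
θ_B(1→3) = arctan(1.3740) = 53.95°.

θ_B ≈ 53.95°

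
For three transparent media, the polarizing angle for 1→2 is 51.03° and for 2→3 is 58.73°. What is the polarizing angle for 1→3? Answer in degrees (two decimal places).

n₂/n₁ = tan 51.03° = 1.2362 and n₃/n₂ = tan 58.73° = 1.6467.
So n₃/n₁ = (n₂/n₁)(n₃/n₂) = 1.2362 × 1.6467 = 2.0356.
θ_B(1→3) = arctan(2.0356) = 63.84°.

θ_B ≈ 63.84°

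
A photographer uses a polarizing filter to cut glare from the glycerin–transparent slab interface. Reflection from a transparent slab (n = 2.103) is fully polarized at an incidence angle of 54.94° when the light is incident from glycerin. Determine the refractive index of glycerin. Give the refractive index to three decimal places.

Brewster's law: tan θ_B = n₂/n₁ (light incident in glycerin, refracted into a transparent slab).
n₁ = n₂ / tan θ_B = 2.103 / tan 54.94° = 1.476.

n ≈ 1.476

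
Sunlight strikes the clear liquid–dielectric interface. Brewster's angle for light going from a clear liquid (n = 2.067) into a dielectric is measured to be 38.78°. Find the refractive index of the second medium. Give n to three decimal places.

n ≈ 1.661

Brewster's law: tan θ_B = n₂/n₁ (light incident in a clear liquid, refracted into a dielectric).
n₂ = n₁ tan θ_B = 2.067 × tan 38.78° = 1.661.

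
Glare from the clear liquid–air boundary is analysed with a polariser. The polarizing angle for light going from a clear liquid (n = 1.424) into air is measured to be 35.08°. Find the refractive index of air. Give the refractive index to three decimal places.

Full polarization of the reflected beam means tan θ_B = n₂/n₁, where n₁ is the incident medium (a clear liquid).
n₂ = n₁ tan θ_B = 1.424 × tan 35.08° = 1.000.

n ≈ 1.000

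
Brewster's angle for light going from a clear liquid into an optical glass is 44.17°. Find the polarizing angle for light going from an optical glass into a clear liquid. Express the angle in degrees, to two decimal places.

Reversing the direction swaps n₁ and n₂, so tan θ_B' = 1/tan θ_B and θ_B' = 90° − θ_B.
Hence θ_B' = 90° − 44.17° = 45.83°.

θ_B' ≈ 45.83°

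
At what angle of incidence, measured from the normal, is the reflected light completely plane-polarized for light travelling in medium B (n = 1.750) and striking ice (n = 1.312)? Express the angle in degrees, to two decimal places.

θ_B ≈ 36.86°

Here n₂/n₁ = 1.312/1.750 = 0.7497, and Brewster's law gives tan θ_B = n₂/n₁.
θ_B = arctan(0.7497) = 36.86°.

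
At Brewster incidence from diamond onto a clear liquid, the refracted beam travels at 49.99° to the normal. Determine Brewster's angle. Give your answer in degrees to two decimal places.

θ_B ≈ 40.01°

Brewster's condition makes the reflected and refracted beams perpendicular: θ_B + θ_t = 90°.
θ_B = 90° − 49.99° = 40.01°.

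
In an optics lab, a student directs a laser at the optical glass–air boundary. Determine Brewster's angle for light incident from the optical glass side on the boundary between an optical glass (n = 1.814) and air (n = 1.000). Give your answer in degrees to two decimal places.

tan θ_B = n₂/n₁ = 1.000/1.814 = 0.5513.
So θ_B = arctan 0.5513 = 28.87°.

θ_B ≈ 28.87°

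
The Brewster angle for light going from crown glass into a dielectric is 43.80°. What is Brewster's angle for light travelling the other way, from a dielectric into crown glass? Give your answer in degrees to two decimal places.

tan θ_B' = n₁/n₂ = 1/tan θ_B, so θ_B' = 90° − θ_B.
θ_B' = 90° − 43.80° = 46.20°.

θ_B' ≈ 46.20°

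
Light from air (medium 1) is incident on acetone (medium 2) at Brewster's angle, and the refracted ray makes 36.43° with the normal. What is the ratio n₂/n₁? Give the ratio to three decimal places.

θ_B + θ_t = 90°, so θ_B = 90° − 36.43° = 53.57°.
tan θ_B = n₂/n₁, so n₂/n₁ = tan 53.57° = 1.355.

n₂/n₁ ≈ 1.355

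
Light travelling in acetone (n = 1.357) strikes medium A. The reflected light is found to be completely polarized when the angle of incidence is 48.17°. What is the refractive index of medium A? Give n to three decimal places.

At Brewster's angle, tan θ_B = n₂/n₁ with n₁ on the incident side (acetone) and n₂ on the transmitted side (medium A).
n₂ = n₁ tan θ_B = 1.357 × tan 48.17° = 1.516.

n ≈ 1.516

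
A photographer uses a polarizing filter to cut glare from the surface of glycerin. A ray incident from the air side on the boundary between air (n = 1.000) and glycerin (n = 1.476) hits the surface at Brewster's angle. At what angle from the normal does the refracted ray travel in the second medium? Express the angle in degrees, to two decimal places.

tan θ_B = n₂/n₁ = 1.476/1.000 = 1.4760, so θ_B = 55.88°.
The refracted ray is perpendicular to the reflected ray, so θ_t = 90° − θ_B = 34.12°.

θ_t ≈ 34.12°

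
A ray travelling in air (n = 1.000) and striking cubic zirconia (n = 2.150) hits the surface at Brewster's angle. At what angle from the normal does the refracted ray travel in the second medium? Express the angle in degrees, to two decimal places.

θ_B = arctan(n₂/n₁) = arctan(2.150/1.000) = 65.06°.
Since θ_B + θ_t = 90° at Brewster incidence, θ_t = 90° − 65.06° = 24.94°.

θ_t ≈ 24.94°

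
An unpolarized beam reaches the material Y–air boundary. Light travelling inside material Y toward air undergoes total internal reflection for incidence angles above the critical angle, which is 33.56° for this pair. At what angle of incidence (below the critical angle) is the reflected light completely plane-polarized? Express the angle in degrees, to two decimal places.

θ_B ≈ 28.93°

n₂/n₁ = sin θ_c = sin 33.56° = 0.5528.
tan θ_B equals the same ratio, so θ_B = arctan(0.5528) = 28.93°.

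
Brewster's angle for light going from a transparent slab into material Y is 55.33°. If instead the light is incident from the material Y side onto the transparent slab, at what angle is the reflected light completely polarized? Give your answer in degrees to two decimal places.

θ_B' ≈ 34.67°

Reversing the direction swaps n₁ and n₂, so tan θ_B' = 1/tan θ_B and θ_B' = 90° − θ_B.
Hence θ_B' = 90° − 55.33° = 34.67°.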